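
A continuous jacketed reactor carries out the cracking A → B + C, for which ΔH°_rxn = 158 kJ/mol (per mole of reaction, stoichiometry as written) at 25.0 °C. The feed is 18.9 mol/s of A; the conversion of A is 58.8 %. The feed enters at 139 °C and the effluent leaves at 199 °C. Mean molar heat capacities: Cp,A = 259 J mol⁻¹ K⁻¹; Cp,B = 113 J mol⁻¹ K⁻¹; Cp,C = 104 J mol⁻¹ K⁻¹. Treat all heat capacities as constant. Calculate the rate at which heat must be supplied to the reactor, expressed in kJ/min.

Extent of reaction ξ = 0.588 × 18.9 = 11.113 mol/s
Reaction term: ξ·ΔH°_rxn = 11.113 × 158 = 1755.9 kJ/s
Sensible, feed 139→25 °C: -558.04 kJ/s
Outlet flows (mol/s): A 7.7868, B 11.113, C 11.113
Sensible, products 25→199 °C: 770.53 kJ/s
Q = ΔH = 1968.4 kJ/s = 1968.4 kW
Heat supplied = 118100 kJ/min

Q_in = 118000 kJ/min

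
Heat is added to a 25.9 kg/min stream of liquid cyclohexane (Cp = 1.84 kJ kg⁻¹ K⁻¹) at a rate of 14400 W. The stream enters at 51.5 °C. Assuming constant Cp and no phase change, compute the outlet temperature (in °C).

Q = 14400 W = 864 kJ/min
ΔT = Q/(ṁ·Cp) = 864/(25.9×1.84) = 18.13 K
T_out = 51.5 + 18.13 = 69.63 °C

T_out = 69.6 °C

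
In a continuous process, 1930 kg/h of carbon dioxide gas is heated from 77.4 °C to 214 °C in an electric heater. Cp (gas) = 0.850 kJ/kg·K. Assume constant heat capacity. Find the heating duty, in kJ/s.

Q = 62.2 kJ/s

Q = ṁ·Cp·ΔT = 1930 × 0.850 × (214 − 77.4) = 224090 kJ/h
Converting: 224090 / 3600 s = 62.248 kW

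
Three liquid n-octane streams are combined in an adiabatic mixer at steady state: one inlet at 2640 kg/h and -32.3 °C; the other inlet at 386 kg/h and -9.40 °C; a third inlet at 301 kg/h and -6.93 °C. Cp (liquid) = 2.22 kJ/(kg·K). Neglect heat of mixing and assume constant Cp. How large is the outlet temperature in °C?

T_out = -27.3 °C

Energy balance with Q = 0: Σ ṁᵢCp,ᵢ(T_out − Tᵢ) = 0
T_out = Σ ṁᵢCp,ᵢTᵢ / Σ ṁᵢCp,ᵢ
      = -201990 / 7385.9 = -27.348 °C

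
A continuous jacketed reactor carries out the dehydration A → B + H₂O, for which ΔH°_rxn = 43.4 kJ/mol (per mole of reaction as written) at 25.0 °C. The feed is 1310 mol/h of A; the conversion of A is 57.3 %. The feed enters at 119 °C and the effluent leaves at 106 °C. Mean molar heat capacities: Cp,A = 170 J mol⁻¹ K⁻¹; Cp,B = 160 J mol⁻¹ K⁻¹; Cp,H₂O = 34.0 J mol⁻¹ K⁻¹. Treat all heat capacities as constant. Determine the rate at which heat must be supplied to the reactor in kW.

Q_in = 8.65 kW

Extent of reaction ξ = 0.573 × 1310 = 750.63 mol/h
Reaction term: ξ·ΔH°_rxn = 750.63 × 43.4 = 32577 kJ/h
Sensible, feed 119→25 °C: -20934 kJ/h
Outlet flows (mol/h): A 559.37, B 750.63, H₂O 750.63
Sensible, products 25→106 °C: 19498 kJ/h
Q = ΔH = 31141 kJ/h = 8.6504 kW
Heat supplied = 8.6504 kW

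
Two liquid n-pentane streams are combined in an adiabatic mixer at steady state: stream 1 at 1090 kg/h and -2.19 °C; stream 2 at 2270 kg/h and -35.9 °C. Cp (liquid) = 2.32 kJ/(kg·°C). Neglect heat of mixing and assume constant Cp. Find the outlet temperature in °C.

T_out = -25.0 °C

Energy balance with Q = 0: Σ ṁᵢCp,ᵢ(T_out − Tᵢ) = 0
Σ ṁᵢCp,ᵢTᵢ = 1090×2.32×-2.19 + 2270×2.32×-35.9 = -194600
Σ ṁᵢCp,ᵢ = 1090×2.32 + 2270×2.32 = 7795.2
T_out = -194600 / 7795.2 = -24.964 °C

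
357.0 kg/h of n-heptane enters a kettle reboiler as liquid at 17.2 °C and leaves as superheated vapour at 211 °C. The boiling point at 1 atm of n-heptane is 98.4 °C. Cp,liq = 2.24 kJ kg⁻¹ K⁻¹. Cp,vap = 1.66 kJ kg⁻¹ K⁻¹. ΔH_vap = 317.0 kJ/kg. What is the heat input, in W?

liquid 17.2→98.4 °C: 181.89 kJ/kg
vaporisation at 98.4 °C: 317 kJ/kg
vapour 98.4→211 °C: 186.92 kJ/kg
Δh = 181.89 + 317 + 186.92 = 685.8 kJ/kg
Q = ṁ·Δh = 357.0 kg/h × 685.8 kJ/kg = 244830 kJ/h
|Q| = 68.009 kW = 68009 W

Q = 68000 W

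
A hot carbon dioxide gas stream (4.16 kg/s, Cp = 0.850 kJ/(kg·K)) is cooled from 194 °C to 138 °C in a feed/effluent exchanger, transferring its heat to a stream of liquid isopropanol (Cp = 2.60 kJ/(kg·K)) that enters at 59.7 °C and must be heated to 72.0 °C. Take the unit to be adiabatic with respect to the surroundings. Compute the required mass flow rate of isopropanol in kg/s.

ṁ_c = 6.19 kg/s

Heat released by hot stream: Q = 4.16 × 0.850 × (194 − 138) = 198.02 kJ/s
Energy balance on cold side (adiabatic exchanger): Q = ṁ_c·Cp_c·(T_c,out − T_c,in)
ṁ_c = 198.02 / [2.60 × (72.0 − 59.7)] = 6.1919 kg/s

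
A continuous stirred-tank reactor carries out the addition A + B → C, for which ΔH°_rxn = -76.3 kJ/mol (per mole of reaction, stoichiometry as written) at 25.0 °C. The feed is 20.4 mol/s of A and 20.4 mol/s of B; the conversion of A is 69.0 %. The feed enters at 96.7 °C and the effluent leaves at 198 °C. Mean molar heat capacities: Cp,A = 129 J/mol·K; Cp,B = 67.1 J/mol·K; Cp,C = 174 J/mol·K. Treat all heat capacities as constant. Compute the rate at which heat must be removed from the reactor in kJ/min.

Extent of reaction ξ = 0.690 × 20.4 = 14.076 mol/s
Reaction term: ξ·ΔH°_rxn = 14.076 × -76.3 = -1074 kJ/s
Sensible, feed 96.7→25 °C: -286.83 kJ/s
Outlet flows (mol/s): A 6.324, B 6.324, C 14.076
Sensible, products 25→198 °C: 638.26 kJ/s
Q = ΔH = -722.57 kJ/s = -722.57 kW
Heat removed = 43354 kJ/min

Q_out = 43400 kJ/min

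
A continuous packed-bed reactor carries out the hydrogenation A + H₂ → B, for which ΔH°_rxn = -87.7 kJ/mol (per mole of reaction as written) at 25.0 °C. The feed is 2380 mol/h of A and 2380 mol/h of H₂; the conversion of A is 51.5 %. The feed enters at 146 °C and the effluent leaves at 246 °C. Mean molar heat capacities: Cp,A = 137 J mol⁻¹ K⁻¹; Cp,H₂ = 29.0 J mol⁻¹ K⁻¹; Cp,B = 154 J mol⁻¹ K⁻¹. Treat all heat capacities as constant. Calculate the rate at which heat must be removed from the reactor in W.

Q_out = 19800 W

Extent of reaction ξ = 0.515 × 2380 = 1225.7 mol/h
Reaction term: ξ·ΔH°_rxn = 1225.7 × -87.7 = -107490 kJ/h
Sensible, feed 146→25 °C: -47805 kJ/h
Outlet flows (mol/h): A 1154.3, H₂ 1154.3, B 1225.7
Sensible, products 25→246 °C: 84062 kJ/h
Q = ΔH = -71236 kJ/h = -19.788 kW
Heat removed = 19788 W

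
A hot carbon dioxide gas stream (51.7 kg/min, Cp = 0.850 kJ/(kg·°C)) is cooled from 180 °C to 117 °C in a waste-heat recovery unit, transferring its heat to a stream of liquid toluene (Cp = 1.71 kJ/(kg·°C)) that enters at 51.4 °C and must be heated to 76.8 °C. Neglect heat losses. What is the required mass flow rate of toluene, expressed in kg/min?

ṁ_c = 63.7 kg/min

Heat released by hot stream: Q = 51.7 × 0.850 × (180 − 117) = 2768.5 kJ/min
Energy balance on cold side (adiabatic exchanger): Q = ṁ_c·Cp_c·(T_c,out − T_c,in)
ṁ_c = 2768.5 / [1.71 × (76.8 − 51.4)] = 63.741 kg/min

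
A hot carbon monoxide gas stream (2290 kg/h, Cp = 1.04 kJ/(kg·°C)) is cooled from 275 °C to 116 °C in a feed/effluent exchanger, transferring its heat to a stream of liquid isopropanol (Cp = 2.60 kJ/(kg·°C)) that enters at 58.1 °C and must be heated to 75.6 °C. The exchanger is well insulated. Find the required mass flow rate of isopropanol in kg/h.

ṁ_c = 8320 kg/h

Heat released by hot stream: Q = 2290 × 1.04 × (275 − 116) = 378670 kJ/h
Energy balance on cold side (adiabatic exchanger): Q = ṁ_c·Cp_c·(T_c,out − T_c,in)
ṁ_c = 378670 / [2.60 × (75.6 − 58.1)] = 8322.5 kg/h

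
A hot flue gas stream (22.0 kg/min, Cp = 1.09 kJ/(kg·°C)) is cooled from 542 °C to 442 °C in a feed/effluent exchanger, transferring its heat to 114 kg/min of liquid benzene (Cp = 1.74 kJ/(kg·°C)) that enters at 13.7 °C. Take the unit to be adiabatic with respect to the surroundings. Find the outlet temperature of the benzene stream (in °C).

T_c,out = 25.8 °C

Heat released by hot stream: Q = 22.0 × 1.09 × (542 − 442) = 2398 kJ/min
Energy balance on cold side (adiabatic exchanger): Q = ṁ_c·Cp_c·(T_c,out − T_c,in)
T_c,out = 13.7 + 2398/(114 × 1.74) = 25.789 °C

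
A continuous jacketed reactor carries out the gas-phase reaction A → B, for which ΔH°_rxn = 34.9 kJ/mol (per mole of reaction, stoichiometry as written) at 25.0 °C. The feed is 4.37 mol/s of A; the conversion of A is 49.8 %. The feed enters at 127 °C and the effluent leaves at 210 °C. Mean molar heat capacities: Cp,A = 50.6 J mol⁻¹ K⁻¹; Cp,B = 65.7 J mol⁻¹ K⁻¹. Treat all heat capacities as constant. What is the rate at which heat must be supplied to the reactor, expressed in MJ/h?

Q_in = 361 MJ/h

Extent of reaction ξ = 0.498 × 4.37 = 2.1763 mol/s
Reaction term: ξ·ΔH°_rxn = 2.1763 × 34.9 = 75.951 kJ/s
Sensible, feed 127→25 °C: -22.554 kJ/s
Outlet flows (mol/s): A 2.1937, B 2.1763
Sensible, products 25→210 °C: 46.987 kJ/s
Q = ΔH = 100.38 kJ/s = 100.38 kW
Heat supplied = 361.38 MJ/h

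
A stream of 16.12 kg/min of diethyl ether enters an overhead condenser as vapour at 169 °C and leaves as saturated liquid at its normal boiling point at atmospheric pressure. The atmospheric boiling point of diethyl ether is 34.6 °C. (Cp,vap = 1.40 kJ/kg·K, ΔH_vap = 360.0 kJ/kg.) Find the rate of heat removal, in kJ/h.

vapour 169→34.6 °C: -188.16 kJ/kg
condensation at 34.6 °C: -360 kJ/kg
Δh = -188.16 + -360 = -548.16 kJ/kg
Q = ṁ·Δh = 16.12 kg/min × -548.16 kJ/kg = -8836.3 kJ/min
|Q| = 147.27 kW = 530180 kJ/h

Q_c = 530000 kJ/h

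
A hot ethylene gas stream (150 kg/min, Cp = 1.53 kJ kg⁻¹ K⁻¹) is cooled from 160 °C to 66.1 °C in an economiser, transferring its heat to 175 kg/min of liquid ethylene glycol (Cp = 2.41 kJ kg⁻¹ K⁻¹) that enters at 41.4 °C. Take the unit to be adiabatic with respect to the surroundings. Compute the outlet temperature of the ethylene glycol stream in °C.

T_c,out = 92.5 °C

Heat released by hot stream: Q = 150 × 1.53 × (160 − 66.1) = 21550 kJ/min
Energy balance on cold side (adiabatic exchanger): Q = ṁ_c·Cp_c·(T_c,out − T_c,in)
T_c,out = 41.4 + 21550/(175 × 2.41) = 92.497 °C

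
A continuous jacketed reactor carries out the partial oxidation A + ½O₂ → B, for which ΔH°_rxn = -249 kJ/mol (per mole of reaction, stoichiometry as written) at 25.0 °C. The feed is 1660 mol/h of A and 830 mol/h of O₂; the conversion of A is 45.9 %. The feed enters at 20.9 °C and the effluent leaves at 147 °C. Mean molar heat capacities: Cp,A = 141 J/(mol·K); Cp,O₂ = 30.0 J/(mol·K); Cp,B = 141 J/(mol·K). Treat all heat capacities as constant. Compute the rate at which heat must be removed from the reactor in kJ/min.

Extent of reaction ξ = 0.459 × 1660 = 761.94 mol/h
Reaction term: ξ·ΔH°_rxn = 761.94 × -249 = -189720 kJ/h
Sensible, feed 20.9→25 °C: 1061.7 kJ/h
Outlet flows (mol/h): A 898.06, O₂ 449.03, B 761.94
Sensible, products 25→147 °C: 30199 kJ/h
Q = ΔH = -158460 kJ/h = -44.017 kW
Heat removed = 2641 kJ/min

Q_out = 2640 kJ/min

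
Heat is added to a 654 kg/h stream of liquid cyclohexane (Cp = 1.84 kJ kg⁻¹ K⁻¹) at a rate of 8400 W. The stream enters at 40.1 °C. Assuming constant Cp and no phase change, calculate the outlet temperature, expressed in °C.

Q = 8400 W = 30240 kJ/h
ΔT = Q/(ṁ·Cp) = 30240/(654×1.84) = 25.13 K
T_out = 40.1 + 25.13 = 65.23 °C

T_out = 65.2 °C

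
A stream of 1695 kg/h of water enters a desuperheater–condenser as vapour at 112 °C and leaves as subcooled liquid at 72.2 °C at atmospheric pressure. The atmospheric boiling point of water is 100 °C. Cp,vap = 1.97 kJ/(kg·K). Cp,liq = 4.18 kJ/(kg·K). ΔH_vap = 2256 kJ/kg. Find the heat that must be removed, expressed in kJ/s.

vapour 112→100 °C: -23.64 kJ/kg
condensation at 100 °C: -2256 kJ/kg
liquid 100→72.2 °C: -116.2 kJ/kg
Δh = -23.64 + -2256 + -116.2 = -2395.8 kJ/kg
Q = ṁ·Δh = 1695 kg/h × -2395.8 kJ/kg = -4.061e+06 kJ/h
|Q| = 1128 kW

Q_c = 1130 kJ/s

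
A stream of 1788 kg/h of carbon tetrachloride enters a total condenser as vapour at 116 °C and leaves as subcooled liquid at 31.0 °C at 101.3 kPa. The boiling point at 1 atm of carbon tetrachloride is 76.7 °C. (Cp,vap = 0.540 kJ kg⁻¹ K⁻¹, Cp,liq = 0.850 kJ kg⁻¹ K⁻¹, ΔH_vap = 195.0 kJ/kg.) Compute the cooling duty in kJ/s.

vapour 116→76.7 °C: -21.222 kJ/kg
condensation at 76.7 °C: -195 kJ/kg
liquid 76.7→31.0 °C: -38.845 kJ/kg
Δh = -21.222 + -195 + -38.845 = -255.07 kJ/kg
Q = ṁ·Δh = 1788 kg/h × -255.07 kJ/kg = -456060 kJ/h
|Q| = 126.68 kW

Q_c = 127 kJ/s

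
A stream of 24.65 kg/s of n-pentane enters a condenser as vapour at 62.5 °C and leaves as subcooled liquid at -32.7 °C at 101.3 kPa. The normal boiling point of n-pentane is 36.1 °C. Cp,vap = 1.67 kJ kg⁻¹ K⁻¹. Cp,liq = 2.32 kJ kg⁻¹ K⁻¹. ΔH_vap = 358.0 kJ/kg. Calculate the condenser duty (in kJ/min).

vapour 62.5→36.1 °C: -44.088 kJ/kg
condensation at 36.1 °C: -358 kJ/kg
liquid 36.1→-32.7 °C: -159.62 kJ/kg
Δh = -44.088 + -358 + -159.62 = -561.7 kJ/kg
Q = ṁ·Δh = 24.65 kg/s × -561.7 kJ/kg = -13846 kJ/s
|Q| = 13846 kW = 830760 kJ/min

Q_c = 831000 kJ/min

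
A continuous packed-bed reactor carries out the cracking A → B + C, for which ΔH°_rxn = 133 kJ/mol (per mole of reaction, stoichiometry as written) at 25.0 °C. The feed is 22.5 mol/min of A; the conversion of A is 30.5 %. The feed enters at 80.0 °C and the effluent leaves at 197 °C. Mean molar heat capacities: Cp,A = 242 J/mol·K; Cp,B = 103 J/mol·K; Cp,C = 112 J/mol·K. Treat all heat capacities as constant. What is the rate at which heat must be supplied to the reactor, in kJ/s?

Q_in = 25.3 kJ/s

Extent of reaction ξ = 0.305 × 22.5 = 6.8625 mol/min
Reaction term: ξ·ΔH°_rxn = 6.8625 × 133 = 912.71 kJ/min
Sensible, feed 80.0→25 °C: -299.48 kJ/min
Outlet flows (mol/min): A 15.637, B 6.8625, C 6.8625
Sensible, products 25→197 °C: 904.67 kJ/min
Q = ΔH = 1517.9 kJ/min = 25.298 kW
Heat supplied = 25.298 kJ/s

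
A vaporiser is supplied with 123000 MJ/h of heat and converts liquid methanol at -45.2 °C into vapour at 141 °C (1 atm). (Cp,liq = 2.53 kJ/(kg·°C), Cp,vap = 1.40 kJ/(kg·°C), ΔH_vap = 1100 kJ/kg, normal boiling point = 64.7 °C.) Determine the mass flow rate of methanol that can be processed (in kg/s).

Δh = 2.53×(64.7−-45.2) + 1100 + 1.40×(141−64.7) = 1484.9 kJ/kg
Q = 123000 MJ/h = 34167 kJ/s = 34167 kJ/s
ṁ = Q/Δh = 34167 / 1484.9 = 23.01 kg/s

ṁ = 23.0 kg/s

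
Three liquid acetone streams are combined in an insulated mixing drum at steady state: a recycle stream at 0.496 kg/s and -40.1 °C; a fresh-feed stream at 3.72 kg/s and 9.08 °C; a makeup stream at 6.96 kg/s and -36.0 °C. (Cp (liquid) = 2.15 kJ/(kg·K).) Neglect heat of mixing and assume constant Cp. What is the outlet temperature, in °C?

Energy balance with Q = 0: Σ ṁᵢCp,ᵢ(T_out − Tᵢ) = 0
T_out = Σ ṁᵢCp,ᵢTᵢ / Σ ṁᵢCp,ᵢ
      = -508.84 / 24.028 = -21.177 °C

T_out = -21.2 °C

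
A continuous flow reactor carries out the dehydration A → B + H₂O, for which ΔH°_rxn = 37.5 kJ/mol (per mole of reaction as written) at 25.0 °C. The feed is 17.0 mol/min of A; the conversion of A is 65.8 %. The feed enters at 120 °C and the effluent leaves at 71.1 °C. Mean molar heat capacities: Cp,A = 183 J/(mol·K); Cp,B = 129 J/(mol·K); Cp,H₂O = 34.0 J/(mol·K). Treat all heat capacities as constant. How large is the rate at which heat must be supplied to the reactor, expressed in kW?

Q_in = 4.28 kW

Extent of reaction ξ = 0.658 × 17.0 = 11.186 mol/min
Reaction term: ξ·ΔH°_rxn = 11.186 × 37.5 = 419.48 kJ/min
Sensible, feed 120→25 °C: -295.55 kJ/min
Outlet flows (mol/min): A 5.814, B 11.186, H₂O 11.186
Sensible, products 25→71.1 °C: 133.1 kJ/min
Q = ΔH = 257.03 kJ/min = 4.2839 kW
Heat supplied = 4.2839 kW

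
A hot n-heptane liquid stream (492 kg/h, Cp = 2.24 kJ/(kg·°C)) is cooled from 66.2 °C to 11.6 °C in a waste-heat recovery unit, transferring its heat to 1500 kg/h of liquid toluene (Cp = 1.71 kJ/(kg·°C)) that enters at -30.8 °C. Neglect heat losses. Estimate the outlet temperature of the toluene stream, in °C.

T_c,out = -7.34 °C

Heat released by hot stream: Q = 492 × 2.24 × (66.2 − 11.6) = 60174 kJ/h
Energy balance on cold side (adiabatic exchanger): Q = ṁ_c·Cp_c·(T_c,out − T_c,in)
T_c,out = -30.8 + 60174/(1500 × 1.71) = -7.3405 °C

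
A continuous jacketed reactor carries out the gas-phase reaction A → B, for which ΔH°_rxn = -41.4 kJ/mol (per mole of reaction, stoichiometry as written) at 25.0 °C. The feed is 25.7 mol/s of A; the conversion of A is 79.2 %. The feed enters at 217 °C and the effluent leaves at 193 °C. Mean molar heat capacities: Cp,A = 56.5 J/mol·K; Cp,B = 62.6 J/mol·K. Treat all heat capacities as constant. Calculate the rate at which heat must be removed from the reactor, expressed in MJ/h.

Q_out = 3080 MJ/h

Extent of reaction ξ = 0.792 × 25.7 = 20.354 mol/s
Reaction term: ξ·ΔH°_rxn = 20.354 × -41.4 = -842.67 kJ/s
Sensible, feed 217→25 °C: -278.79 kJ/s
Outlet flows (mol/s): A 5.3456, B 20.354
Sensible, products 25→193 °C: 264.8 kJ/s
Q = ΔH = -856.66 kJ/s = -856.66 kW
Heat removed = 3084 MJ/h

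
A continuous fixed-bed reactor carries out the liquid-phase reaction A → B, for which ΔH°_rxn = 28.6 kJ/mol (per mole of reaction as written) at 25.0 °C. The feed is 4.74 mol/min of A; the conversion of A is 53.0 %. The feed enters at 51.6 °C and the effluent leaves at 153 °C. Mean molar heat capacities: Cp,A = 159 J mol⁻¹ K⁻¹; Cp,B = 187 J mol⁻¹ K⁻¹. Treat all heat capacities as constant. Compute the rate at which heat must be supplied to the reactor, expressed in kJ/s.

Q_in = 2.62 kJ/s

Extent of reaction ξ = 0.530 × 4.74 = 2.5122 mol/min
Reaction term: ξ·ΔH°_rxn = 2.5122 × 28.6 = 71.849 kJ/min
Sensible, feed 51.6→25 °C: -20.047 kJ/min
Outlet flows (mol/min): A 2.2278, B 2.5122
Sensible, products 25→153 °C: 105.47 kJ/min
Q = ΔH = 157.27 kJ/min = 2.6212 kW
Heat supplied = 2.6212 kJ/s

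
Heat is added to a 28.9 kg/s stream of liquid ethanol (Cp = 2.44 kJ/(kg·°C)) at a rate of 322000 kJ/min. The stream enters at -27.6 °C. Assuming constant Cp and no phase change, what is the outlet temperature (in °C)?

Q = 322000 kJ/min = 5366.7 kJ/s
ΔT = Q/(ṁ·Cp) = 5366.7/(28.9×2.44) = 76.106 K
T_out = -27.6 + 76.106 = 48.506 °C

T_out = 48.5 °C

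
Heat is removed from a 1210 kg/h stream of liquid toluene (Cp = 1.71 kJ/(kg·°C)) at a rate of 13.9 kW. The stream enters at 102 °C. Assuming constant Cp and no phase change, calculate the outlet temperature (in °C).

Q = 13.9 kW = 50040 kJ/h
ΔT = Q/(ṁ·Cp) = 50040/(1210×1.71) = 24.184 K
T_out = 102 − 24.184 = 77.816 °C

T_out = 77.8 °C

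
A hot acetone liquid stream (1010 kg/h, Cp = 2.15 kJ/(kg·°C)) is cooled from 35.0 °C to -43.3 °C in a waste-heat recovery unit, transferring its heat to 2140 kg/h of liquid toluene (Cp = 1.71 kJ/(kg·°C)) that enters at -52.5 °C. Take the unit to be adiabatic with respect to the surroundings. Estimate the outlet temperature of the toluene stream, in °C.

Heat released by hot stream: Q = 1010 × 2.15 × (35.0 − -43.3) = 170030 kJ/h
Energy balance on cold side (adiabatic exchanger): Q = ṁ_c·Cp_c·(T_c,out − T_c,in)
T_c,out = -52.5 + 170030/(2140 × 1.71) = -6.0365 °C

T_c,out = -6.04 °C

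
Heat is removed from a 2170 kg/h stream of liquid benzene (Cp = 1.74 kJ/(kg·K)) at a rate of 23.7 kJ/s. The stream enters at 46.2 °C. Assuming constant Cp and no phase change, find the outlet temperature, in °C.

T_out = 23.6 °C

Q = 23.7 kJ/s = 85320 kJ/h
ΔT = Q/(ṁ·Cp) = 85320/(2170×1.74) = 22.597 K
T_out = 46.2 − 22.597 = 23.603 °C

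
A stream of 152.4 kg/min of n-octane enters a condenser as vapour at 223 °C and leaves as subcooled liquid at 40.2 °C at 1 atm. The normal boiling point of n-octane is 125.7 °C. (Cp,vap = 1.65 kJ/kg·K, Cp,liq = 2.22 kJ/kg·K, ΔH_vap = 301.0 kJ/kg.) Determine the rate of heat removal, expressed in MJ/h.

Q_c = 5960 MJ/h

vapour 223→125.7 °C: -160.54 kJ/kg
condensation at 125.7 °C: -301 kJ/kg
liquid 125.7→40.2 °C: -189.81 kJ/kg
Δh = -160.54 + -301 + -189.81 = -651.36 kJ/kg
Q = ṁ·Δh = 152.4 kg/min × -651.36 kJ/kg = -99267 kJ/min
|Q| = 1654.4 kW = 5956 MJ/h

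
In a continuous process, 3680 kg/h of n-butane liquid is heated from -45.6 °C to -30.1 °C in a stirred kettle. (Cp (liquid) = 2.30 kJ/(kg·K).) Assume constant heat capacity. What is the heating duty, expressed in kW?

Q = ṁ·Cp·ΔT = 3680 × 2.30 × (-30.1 − -45.6) = 131190 kJ/h
Converting: 131190 / 3600 s = 36.442 kW

Q = 36.4 kW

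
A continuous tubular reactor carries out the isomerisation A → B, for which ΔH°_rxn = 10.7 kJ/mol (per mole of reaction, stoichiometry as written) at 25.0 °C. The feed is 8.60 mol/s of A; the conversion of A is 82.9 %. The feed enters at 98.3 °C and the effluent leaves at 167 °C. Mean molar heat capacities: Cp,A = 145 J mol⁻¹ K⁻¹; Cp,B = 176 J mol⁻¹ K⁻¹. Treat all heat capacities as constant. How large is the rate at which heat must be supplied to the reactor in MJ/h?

Q_in = 696 MJ/h

Extent of reaction ξ = 0.829 × 8.60 = 7.1294 mol/s
Reaction term: ξ·ΔH°_rxn = 7.1294 × 10.7 = 76.285 kJ/s
Sensible, feed 98.3→25 °C: -91.405 kJ/s
Outlet flows (mol/s): A 1.4706, B 7.1294
Sensible, products 25→167 °C: 208.46 kJ/s
Q = ΔH = 193.34 kJ/s = 193.34 kW
Heat supplied = 696.01 MJ/h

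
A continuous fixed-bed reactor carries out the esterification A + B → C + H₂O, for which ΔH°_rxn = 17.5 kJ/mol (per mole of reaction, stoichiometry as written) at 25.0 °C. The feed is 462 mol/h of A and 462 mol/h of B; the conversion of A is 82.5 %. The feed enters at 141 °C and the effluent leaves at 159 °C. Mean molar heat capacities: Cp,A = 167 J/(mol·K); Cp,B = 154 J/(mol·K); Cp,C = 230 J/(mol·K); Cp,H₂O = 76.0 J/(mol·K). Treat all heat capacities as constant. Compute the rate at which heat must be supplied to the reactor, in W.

Q_in = 2380 W

Extent of reaction ξ = 0.825 × 462 = 381.15 mol/h
Reaction term: ξ·ΔH°_rxn = 381.15 × 17.5 = 6670.1 kJ/h
Sensible, feed 141→25 °C: -17203 kJ/h
Outlet flows (mol/h): A 80.85, B 80.85, C 381.15, H₂O 381.15
Sensible, products 25→159 °C: 19106 kJ/h
Q = ΔH = 8573.4 kJ/h = 2.3815 kW
Heat supplied = 2381.5 W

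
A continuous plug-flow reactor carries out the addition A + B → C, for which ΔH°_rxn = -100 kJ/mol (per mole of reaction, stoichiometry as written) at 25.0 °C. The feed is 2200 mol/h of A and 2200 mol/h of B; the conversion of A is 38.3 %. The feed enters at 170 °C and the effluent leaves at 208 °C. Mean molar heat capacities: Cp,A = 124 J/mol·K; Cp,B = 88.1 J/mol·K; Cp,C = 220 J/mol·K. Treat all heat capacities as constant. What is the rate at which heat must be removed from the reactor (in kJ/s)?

Q_out = 18.1 kJ/s

Extent of reaction ξ = 0.383 × 2200 = 842.6 mol/h
Reaction term: ξ·ΔH°_rxn = 842.6 × -100 = -84260 kJ/h
Sensible, feed 170→25 °C: -67660 kJ/h
Outlet flows (mol/h): A 1357.4, B 1357.4, C 842.6
Sensible, products 25→208 °C: 86610 kJ/h
Q = ΔH = -65310 kJ/h = -18.142 kW
Heat removed = 18.142 kJ/s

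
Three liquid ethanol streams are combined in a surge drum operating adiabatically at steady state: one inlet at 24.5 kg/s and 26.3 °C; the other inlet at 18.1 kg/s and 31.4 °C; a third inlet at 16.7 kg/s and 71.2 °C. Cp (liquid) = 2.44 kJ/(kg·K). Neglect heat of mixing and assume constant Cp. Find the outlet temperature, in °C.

T_out = 40.5 °C

No heat crosses the boundary, so H_out = H_in.
Σ ṁᵢCp,ᵢTᵢ = 24.5×2.44×26.3 + 18.1×2.44×31.4 + 16.7×2.44×71.2 = 5860.2
Σ ṁᵢCp,ᵢ = 24.5×2.44 + 18.1×2.44 + 16.7×2.44 = 144.69
T_out = 5860.2 / 144.69 = 40.501 °C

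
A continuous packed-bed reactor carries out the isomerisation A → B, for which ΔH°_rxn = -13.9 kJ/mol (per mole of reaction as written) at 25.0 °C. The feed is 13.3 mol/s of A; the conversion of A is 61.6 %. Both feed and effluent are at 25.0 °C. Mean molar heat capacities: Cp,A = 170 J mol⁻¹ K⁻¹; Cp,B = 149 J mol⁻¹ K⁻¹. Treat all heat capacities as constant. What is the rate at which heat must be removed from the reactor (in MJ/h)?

Extent of reaction ξ = 0.616 × 13.3 = 8.1928 mol/s
Reaction term: ξ·ΔH°_rxn = 8.1928 × -13.9 = -113.88 kJ/s
Q = ΔH = -113.88 kJ/s = -113.88 kW
Heat removed = 409.97 MJ/h

Q_out = 410 MJ/h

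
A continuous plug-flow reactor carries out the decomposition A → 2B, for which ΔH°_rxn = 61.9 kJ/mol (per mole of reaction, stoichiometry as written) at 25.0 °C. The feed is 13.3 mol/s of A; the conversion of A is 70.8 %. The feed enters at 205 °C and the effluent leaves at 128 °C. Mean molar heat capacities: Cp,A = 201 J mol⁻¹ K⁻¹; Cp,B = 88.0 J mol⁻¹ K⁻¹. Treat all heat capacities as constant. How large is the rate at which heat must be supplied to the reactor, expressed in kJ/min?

Extent of reaction ξ = 0.708 × 13.3 = 9.4164 mol/s
Reaction term: ξ·ΔH°_rxn = 9.4164 × 61.9 = 582.88 kJ/s
Sensible, feed 205→25 °C: -481.19 kJ/s
Outlet flows (mol/s): A 3.8836, B 18.833
Sensible, products 25→128 °C: 251.1 kJ/s
Q = ΔH = 352.78 kJ/s = 352.78 kW
Heat supplied = 21167 kJ/min

Q_in = 21200 kJ/min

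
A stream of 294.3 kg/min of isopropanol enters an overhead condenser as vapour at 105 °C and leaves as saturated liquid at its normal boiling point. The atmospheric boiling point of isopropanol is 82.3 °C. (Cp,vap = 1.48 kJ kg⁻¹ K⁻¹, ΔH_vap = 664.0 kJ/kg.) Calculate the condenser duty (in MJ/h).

Q_c = 12300 MJ/h

vapour 105→82.3 °C: -33.596 kJ/kg
condensation at 82.3 °C: -664 kJ/kg
Δh = -33.596 + -664 = -697.6 kJ/kg
Q = ṁ·Δh = 294.3 kg/min × -697.6 kJ/kg = -205300 kJ/min
|Q| = 3421.7 kW = 12318 MJ/h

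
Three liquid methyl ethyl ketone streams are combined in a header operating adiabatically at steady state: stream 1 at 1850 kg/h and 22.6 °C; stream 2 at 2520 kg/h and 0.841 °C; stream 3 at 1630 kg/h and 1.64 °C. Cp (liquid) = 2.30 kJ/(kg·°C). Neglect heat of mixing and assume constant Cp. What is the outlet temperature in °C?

Adiabatic, steady state ⇒ Σ ṁᵢCp,ᵢ(T_out − Tᵢ) = 0
Σ ṁᵢCp,ᵢTᵢ = 1850×2.30×22.6 + 2520×2.30×0.841 + 1630×2.30×1.64 = 107190
Σ ṁᵢCp,ᵢ = 1850×2.30 + 2520×2.30 + 1630×2.30 = 13800
T_out = 107190 / 13800 = 7.7671 °C

T_out = 7.77 °C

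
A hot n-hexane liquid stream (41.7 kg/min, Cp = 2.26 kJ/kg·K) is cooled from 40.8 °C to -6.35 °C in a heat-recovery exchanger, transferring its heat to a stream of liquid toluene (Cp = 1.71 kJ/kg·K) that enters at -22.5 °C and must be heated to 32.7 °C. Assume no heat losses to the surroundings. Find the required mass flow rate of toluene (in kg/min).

ṁ_c = 47.1 kg/min

Heat released by hot stream: Q = 41.7 × 2.26 × (40.8 − -6.35) = 4443.5 kJ/min
Energy balance on cold side (adiabatic exchanger): Q = ṁ_c·Cp_c·(T_c,out − T_c,in)
ṁ_c = 4443.5 / [1.71 × (32.7 − -22.5)] = 47.075 kg/min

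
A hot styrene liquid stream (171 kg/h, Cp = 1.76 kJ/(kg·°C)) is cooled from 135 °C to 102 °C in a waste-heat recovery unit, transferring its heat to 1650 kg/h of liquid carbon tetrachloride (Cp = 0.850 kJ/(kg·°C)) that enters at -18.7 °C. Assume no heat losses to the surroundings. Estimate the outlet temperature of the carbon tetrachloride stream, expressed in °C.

Heat released by hot stream: Q = 171 × 1.76 × (135 − 102) = 9931.7 kJ/h
Energy balance on cold side (adiabatic exchanger): Q = ṁ_c·Cp_c·(T_c,out − T_c,in)
T_c,out = -18.7 + 9931.7/(1650 × 0.850) = -11.619 °C

T_c,out = -11.6 °C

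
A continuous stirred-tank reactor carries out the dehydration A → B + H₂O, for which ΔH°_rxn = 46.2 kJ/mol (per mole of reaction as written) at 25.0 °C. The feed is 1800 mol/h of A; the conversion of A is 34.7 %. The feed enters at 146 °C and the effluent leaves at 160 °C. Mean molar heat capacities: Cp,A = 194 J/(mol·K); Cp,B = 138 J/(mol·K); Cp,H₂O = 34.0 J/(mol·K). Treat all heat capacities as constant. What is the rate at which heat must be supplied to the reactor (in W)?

Q_in = 8860 W

Extent of reaction ξ = 0.347 × 1800 = 624.6 mol/h
Reaction term: ξ·ΔH°_rxn = 624.6 × 46.2 = 28857 kJ/h
Sensible, feed 146→25 °C: -42253 kJ/h
Outlet flows (mol/h): A 1175.4, B 624.6, H₂O 624.6
Sensible, products 25→160 °C: 45287 kJ/h
Q = ΔH = 31890 kJ/h = 8.8584 kW
Heat supplied = 8858.4 W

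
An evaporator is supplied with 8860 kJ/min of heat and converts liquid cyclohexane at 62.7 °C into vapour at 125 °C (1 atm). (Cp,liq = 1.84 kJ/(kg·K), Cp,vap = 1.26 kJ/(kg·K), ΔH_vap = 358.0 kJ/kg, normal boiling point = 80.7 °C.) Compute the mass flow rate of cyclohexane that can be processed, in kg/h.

ṁ = 1190 kg/h

Δh = 1.84×(80.7−62.7) + 358.0 + 1.26×(125−80.7) = 446.94 kJ/kg
Q = 8860 kJ/min = 147.67 kJ/s = 531600 kJ/h
ṁ = Q/Δh = 531600 / 446.94 = 1189.4 kg/h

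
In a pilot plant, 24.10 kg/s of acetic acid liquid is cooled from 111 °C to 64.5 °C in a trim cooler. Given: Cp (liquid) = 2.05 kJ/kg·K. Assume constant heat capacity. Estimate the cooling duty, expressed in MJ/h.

Q_c = 8270 MJ/h

Q = ṁ·Cp·ΔT = 24.10 × 2.05 × (64.5 − 111) = -2297.3 kJ/s
Cooling duty = 8270.4 MJ/h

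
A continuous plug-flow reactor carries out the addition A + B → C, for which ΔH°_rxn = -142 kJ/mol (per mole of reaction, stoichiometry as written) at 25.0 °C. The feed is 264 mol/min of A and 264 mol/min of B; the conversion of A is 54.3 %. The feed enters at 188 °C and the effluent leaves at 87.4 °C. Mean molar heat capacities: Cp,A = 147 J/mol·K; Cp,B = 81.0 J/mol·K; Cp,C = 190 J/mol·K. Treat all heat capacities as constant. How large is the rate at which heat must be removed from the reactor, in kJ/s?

Q_out = 446 kJ/s

Extent of reaction ξ = 0.543 × 264 = 143.35 mol/min
Reaction term: ξ·ΔH°_rxn = 143.35 × -142 = -20356 kJ/min
Sensible, feed 188→25 °C: -9811.3 kJ/min
Outlet flows (mol/min): A 120.65, B 120.65, C 143.35
Sensible, products 25→87.4 °C: 3416.1 kJ/min
Q = ΔH = -26751 kJ/min = -445.85 kW
Heat removed = 445.85 kJ/s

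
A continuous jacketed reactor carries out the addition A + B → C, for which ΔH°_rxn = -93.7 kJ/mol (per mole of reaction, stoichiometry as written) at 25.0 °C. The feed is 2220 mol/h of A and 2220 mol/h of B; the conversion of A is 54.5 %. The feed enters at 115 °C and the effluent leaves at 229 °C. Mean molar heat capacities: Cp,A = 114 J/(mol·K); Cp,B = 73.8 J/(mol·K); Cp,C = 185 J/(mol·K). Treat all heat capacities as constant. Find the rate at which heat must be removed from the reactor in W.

Extent of reaction ξ = 0.545 × 2220 = 1209.9 mol/h
Reaction term: ξ·ΔH°_rxn = 1209.9 × -93.7 = -113370 kJ/h
Sensible, feed 115→25 °C: -37522 kJ/h
Outlet flows (mol/h): A 1010.1, B 1010.1, C 1209.9
Sensible, products 25→229 °C: 84360 kJ/h
Q = ΔH = -66530 kJ/h = -18.481 kW
Heat removed = 18481 W

Q_out = 18500 W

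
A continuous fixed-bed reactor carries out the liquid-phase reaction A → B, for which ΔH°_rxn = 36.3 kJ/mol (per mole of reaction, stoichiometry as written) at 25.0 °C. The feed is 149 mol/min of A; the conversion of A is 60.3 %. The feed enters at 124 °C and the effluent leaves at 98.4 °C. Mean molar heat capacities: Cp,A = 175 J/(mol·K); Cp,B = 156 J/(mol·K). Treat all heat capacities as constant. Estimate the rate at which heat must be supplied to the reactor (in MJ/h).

Q_in = 148 MJ/h

Extent of reaction ξ = 0.603 × 149 = 89.847 mol/min
Reaction term: ξ·ΔH°_rxn = 89.847 × 36.3 = 3261.4 kJ/min
Sensible, feed 124→25 °C: -2581.4 kJ/min
Outlet flows (mol/min): A 59.153, B 89.847
Sensible, products 25→98.4 °C: 1788.6 kJ/min
Q = ΔH = 2468.6 kJ/min = 41.144 kW
Heat supplied = 148.12 MJ/h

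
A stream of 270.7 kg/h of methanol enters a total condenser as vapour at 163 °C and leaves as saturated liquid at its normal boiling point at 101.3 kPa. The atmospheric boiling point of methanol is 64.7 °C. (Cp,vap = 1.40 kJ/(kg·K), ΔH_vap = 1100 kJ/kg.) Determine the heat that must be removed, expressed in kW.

vapour 163→64.7 °C: -137.62 kJ/kg
condensation at 64.7 °C: -1100 kJ/kg
Δh = -137.62 + -1100 = -1237.6 kJ/kg
Q = ṁ·Δh = 270.7 kg/h × -1237.6 kJ/kg = -335020 kJ/h
|Q| = 93.062 kW

Q_c = 93.1 kW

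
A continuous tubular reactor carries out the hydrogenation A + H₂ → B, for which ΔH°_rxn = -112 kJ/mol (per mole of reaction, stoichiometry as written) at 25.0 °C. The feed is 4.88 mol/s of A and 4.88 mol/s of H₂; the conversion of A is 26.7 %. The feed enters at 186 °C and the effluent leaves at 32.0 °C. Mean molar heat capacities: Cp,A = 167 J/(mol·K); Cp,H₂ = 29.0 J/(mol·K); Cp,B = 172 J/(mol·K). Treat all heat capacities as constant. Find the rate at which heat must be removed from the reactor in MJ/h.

Extent of reaction ξ = 0.267 × 4.88 = 1.303 mol/s
Reaction term: ξ·ΔH°_rxn = 1.303 × -112 = -145.93 kJ/s
Sensible, feed 186→25 °C: -153.99 kJ/s
Outlet flows (mol/s): A 3.577, H₂ 3.577, B 1.303
Sensible, products 25→32.0 °C: 6.4765 kJ/s
Q = ΔH = -293.45 kJ/s = -293.45 kW
Heat removed = 1056.4 MJ/h

Q_out = 1060 MJ/h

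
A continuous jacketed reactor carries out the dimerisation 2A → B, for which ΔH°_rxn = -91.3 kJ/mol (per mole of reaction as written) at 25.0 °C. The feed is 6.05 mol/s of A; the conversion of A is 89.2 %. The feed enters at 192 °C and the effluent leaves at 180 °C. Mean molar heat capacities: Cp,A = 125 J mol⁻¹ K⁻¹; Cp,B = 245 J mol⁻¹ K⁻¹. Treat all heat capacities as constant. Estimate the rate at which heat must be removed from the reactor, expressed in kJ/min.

Q_out = 15500 kJ/min

Extent of reaction ξ = 0.892 × 6.05 / 2 = 2.6983 mol/s
Reaction term: ξ·ΔH°_rxn = 2.6983 × -91.3 = -246.35 kJ/s
Sensible, feed 192→25 °C: -126.29 kJ/s
Outlet flows (mol/s): A 0.6534, B 2.6983
Sensible, products 25→180 °C: 115.13 kJ/s
Q = ΔH = -257.52 kJ/s = -257.52 kW
Heat removed = 15451 kJ/min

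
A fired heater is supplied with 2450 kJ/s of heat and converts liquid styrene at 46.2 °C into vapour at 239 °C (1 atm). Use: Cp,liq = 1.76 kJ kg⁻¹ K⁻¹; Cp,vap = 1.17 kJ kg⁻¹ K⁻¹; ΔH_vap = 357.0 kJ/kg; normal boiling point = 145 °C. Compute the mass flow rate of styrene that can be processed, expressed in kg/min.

Δh = 1.76×(145−46.2) + 357.0 + 1.17×(239−145) = 640.87 kJ/kg
Q = 2450 kJ/s = 2450 kJ/s = 147000 kJ/min
ṁ = Q/Δh = 147000 / 640.87 = 229.38 kg/min

ṁ = 229 kg/min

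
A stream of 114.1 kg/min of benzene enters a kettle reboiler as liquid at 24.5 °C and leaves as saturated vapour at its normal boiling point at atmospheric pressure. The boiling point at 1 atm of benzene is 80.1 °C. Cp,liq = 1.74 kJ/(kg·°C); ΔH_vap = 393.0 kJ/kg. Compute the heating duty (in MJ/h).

Q = 3350 MJ/h

liquid 24.5→80.1 °C: 96.744 kJ/kg
vaporisation at 80.1 °C: 393 kJ/kg
Δh = 96.744 + 393 = 489.74 kJ/kg
Q = ṁ·Δh = 114.1 kg/min × 489.74 kJ/kg = 55880 kJ/min
|Q| = 931.33 kW = 3352.8 MJ/h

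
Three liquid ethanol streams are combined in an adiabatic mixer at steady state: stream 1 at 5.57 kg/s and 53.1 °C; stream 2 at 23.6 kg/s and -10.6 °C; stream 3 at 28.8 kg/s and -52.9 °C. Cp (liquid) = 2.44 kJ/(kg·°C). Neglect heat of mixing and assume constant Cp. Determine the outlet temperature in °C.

Adiabatic, steady state ⇒ Σ ṁᵢCp,ᵢ(T_out − Tᵢ) = 0
Σ ṁᵢCp,ᵢTᵢ = 5.57×2.44×53.1 + 23.6×2.44×-10.6 + 28.8×2.44×-52.9 = -3606.1
Σ ṁᵢCp,ᵢ = 5.57×2.44 + 23.6×2.44 + 28.8×2.44 = 141.45
T_out = -3606.1 / 141.45 = -25.494 °C

T_out = -25.5 °C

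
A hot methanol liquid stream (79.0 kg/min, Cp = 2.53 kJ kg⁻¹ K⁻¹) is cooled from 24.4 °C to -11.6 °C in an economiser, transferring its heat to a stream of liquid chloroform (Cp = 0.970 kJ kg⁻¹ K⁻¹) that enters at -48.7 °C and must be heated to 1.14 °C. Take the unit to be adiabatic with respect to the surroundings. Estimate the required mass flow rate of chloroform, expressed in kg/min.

Heat released by hot stream: Q = 79.0 × 2.53 × (24.4 − -11.6) = 7195.3 kJ/min
Energy balance on cold side (adiabatic exchanger): Q = ṁ_c·Cp_c·(T_c,out − T_c,in)
ṁ_c = 7195.3 / [0.970 × (1.14 − -48.7)] = 148.83 kg/min

ṁ_c = 149 kg/min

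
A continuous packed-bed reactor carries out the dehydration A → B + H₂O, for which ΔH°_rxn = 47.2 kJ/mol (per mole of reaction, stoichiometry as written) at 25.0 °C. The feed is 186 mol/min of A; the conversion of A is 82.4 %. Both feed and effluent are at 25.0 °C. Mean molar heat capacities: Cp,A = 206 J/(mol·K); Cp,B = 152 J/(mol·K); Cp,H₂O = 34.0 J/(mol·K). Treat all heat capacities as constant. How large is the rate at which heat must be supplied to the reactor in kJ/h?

Q_in = 434000 kJ/h

Extent of reaction ξ = 0.824 × 186 = 153.26 mol/min
Reaction term: ξ·ΔH°_rxn = 153.26 × 47.2 = 7234.1 kJ/min
Q = ΔH = 7234.1 kJ/min = 120.57 kW
Heat supplied = 434040 kJ/h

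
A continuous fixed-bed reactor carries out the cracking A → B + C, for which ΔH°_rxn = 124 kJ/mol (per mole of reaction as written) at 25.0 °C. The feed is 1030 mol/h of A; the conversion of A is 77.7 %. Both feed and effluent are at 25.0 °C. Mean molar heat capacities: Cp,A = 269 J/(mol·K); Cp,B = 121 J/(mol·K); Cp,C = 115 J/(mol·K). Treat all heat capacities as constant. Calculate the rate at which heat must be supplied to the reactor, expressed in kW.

Extent of reaction ξ = 0.777 × 1030 = 800.31 mol/h
Reaction term: ξ·ΔH°_rxn = 800.31 × 124 = 99238 kJ/h
Q = ΔH = 99238 kJ/h = 27.566 kW
Heat supplied = 27.566 kW

Q_in = 27.6 kW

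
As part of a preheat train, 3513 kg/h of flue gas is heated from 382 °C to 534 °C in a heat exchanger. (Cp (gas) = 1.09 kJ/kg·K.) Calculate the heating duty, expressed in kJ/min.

Q = ṁ·Cp·ΔT = 3513 × 1.09 × (534 − 382) = 582030 kJ/h
Converting: 582030 / 3600 s = 161.68 kW
Heating duty = 9700.6 kJ/min

Q = 9700 kJ/min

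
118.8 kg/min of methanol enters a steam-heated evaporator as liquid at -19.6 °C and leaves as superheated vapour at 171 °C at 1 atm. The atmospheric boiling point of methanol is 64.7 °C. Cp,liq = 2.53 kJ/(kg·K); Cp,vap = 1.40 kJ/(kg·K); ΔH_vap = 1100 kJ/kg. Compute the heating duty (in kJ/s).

liquid -19.6→64.7 °C: 213.28 kJ/kg
vaporisation at 64.7 °C: 1100 kJ/kg
vapour 64.7→171 °C: 148.82 kJ/kg
Δh = 213.28 + 1100 + 148.82 = 1462.1 kJ/kg
Q = ṁ·Δh = 118.8 kg/min × 1462.1 kJ/kg = 173700 kJ/min
|Q| = 2895 kW

Q = 2890 kJ/s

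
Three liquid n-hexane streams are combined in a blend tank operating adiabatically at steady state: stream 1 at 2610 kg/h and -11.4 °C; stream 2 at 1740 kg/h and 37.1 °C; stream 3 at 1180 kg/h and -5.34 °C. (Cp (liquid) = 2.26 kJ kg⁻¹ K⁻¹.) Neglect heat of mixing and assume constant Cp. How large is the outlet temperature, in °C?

T_out = 5.15 °C

Adiabatic, steady state ⇒ Σ ṁᵢCp,ᵢ(T_out − Tᵢ) = 0
T_out = Σ ṁᵢCp,ᵢTᵢ / Σ ṁᵢCp,ᵢ
      = 64407 / 12498 = 5.1535 °C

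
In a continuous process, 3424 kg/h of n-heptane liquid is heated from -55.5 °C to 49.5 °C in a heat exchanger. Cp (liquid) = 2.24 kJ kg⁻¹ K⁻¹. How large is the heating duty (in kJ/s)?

Q = 224 kJ/s

Q = ṁ·Cp·ΔT = 3424 × 2.24 × (49.5 − -55.5) = 805320 kJ/h
Converting: 805320 / 3600 s = 223.7 kW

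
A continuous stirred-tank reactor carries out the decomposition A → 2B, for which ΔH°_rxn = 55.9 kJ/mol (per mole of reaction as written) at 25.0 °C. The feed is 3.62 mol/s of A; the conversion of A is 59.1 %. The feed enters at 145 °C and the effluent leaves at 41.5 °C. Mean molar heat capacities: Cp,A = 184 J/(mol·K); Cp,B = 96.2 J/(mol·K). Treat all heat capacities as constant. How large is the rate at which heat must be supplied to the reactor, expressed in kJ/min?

Q_in = 3060 kJ/min

Extent of reaction ξ = 0.591 × 3.62 = 2.1394 mol/s
Reaction term: ξ·ΔH°_rxn = 2.1394 × 55.9 = 119.59 kJ/s
Sensible, feed 145→25 °C: -79.93 kJ/s
Outlet flows (mol/s): A 1.4806, B 4.2788
Sensible, products 25→41.5 °C: 11.287 kJ/s
Q = ΔH = 50.951 kJ/s = 50.951 kW
Heat supplied = 3057 kJ/min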